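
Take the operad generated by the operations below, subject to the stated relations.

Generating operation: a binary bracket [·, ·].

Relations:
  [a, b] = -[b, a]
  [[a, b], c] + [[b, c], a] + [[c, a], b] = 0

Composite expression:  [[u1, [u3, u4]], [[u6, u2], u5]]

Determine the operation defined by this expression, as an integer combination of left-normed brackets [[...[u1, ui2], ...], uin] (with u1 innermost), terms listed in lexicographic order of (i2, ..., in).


In the tensor algebra, words opening u1 carry the u1-anchored form.
Composite bracket: [[u1, [u3, u4]], [[u6, u2], u5]]
The bracket unfolds into 32 signed words via [a, b] = ab - ba (2^5 = 32).
Collect the words opening with u1:
  u1u3u4u2u6u5 (sign -1) contributes -[[[[[u1, u3], u4], u2], u6], u5]
  u1u3u4u5u2u6 (sign +1) contributes +[[[[[u1, u3], u4], u5], u2], u6]
  u1u3u4u5u6u2 (sign -1) contributes -[[[[[u1, u3], u4], u5], u6], u2]
  u1u3u4u6u2u5 (sign +1) contributes +[[[[[u1, u3], u4], u6], u2], u5]
  u1u4u3u2u6u5 (sign +1) contributes +[[[[[u1, u4], u3], u2], u6], u5]
  u1u4u3u5u2u6 (sign -1) contributes -[[[[[u1, u4], u3], u5], u2], u6]
  u1u4u3u5u6u2 (sign +1) contributes +[[[[[u1, u4], u3], u5], u6], u2]
  u1u4u3u6u2u5 (sign -1) contributes -[[[[[u1, u4], u3], u6], u2], u5]

-[[[[[u1, u3], u4], u2], u6], u5] + [[[[[u1, u3], u4], u5], u2], u6] - [[[[[u1, u3], u4], u5], u6], u2] + [[[[[u1, u3], u4], u6], u2], u5] + [[[[[u1, u4], u3], u2], u6], u5] - [[[[[u1, u4], u3], u5], u2], u6] + [[[[[u1, u4], u3], u5], u6], u2] - [[[[[u1, u4], u3], u6], u2], u5]


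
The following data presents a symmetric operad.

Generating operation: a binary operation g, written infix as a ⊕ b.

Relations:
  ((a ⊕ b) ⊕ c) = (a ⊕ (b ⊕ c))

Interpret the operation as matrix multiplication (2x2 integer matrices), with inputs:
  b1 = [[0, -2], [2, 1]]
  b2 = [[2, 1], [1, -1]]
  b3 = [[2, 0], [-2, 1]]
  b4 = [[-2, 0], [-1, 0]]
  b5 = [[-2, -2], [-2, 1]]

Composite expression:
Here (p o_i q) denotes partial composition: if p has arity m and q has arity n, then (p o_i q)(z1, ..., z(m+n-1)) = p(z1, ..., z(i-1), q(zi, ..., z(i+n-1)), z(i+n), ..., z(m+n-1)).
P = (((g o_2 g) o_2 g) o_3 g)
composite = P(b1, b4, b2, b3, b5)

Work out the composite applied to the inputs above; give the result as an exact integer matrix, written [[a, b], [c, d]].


[[-12, -6], [30, 15]]

(b2 ⊕ b3) = [[2, 1], [4, -1]]
(b4 ⊕ (b2 ⊕ b3)) = [[-4, -2], [-2, -1]]
((b4 ⊕ (b2 ⊕ b3)) ⊕ b5) = [[12, 6], [6, 3]]
(b1 ⊕ ((b4 ⊕ (b2 ⊕ b3)) ⊕ b5)) = [[-12, -6], [30, 15]]


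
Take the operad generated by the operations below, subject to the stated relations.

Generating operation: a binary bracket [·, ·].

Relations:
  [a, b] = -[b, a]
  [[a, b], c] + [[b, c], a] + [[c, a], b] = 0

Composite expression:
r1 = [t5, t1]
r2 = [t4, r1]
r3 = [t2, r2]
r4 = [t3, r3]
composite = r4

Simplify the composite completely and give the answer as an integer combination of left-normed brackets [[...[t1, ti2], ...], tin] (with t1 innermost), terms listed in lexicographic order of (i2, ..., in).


[[[[t1, t5], t4], t2], t3]

In the tensor algebra, words opening t1 carry the t1-anchored form.
Composite bracket: [t3, [t2, [t4, [t5, t1]]]]
Applying ab - ba throughout gives 16 signed words (2^4 = 16).
Collect the words opening with t1:
  t1t5t4t2t3 (sign +1) contributes +[[[[t1, t5], t4], t2], t3]


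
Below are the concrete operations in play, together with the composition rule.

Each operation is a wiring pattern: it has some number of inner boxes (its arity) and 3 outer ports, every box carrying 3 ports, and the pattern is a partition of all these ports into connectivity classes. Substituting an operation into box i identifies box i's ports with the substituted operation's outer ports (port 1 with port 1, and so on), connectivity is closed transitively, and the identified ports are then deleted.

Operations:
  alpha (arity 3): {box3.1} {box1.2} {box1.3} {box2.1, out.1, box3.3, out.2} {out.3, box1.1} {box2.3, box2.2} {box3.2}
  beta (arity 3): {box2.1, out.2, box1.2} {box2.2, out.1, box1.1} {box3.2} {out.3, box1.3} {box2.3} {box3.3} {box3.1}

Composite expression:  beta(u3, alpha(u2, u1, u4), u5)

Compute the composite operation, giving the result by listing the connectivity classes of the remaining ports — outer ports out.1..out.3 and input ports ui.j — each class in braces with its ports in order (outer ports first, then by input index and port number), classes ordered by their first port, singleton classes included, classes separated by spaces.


{out.1, out.2, u1.1, u3.1, u3.2, u4.3} {out.3, u3.3} {u1.2, u1.3} {u2.1} {u2.2} {u2.3} {u4.1} {u4.2} {u5.1} {u5.2} {u5.3}


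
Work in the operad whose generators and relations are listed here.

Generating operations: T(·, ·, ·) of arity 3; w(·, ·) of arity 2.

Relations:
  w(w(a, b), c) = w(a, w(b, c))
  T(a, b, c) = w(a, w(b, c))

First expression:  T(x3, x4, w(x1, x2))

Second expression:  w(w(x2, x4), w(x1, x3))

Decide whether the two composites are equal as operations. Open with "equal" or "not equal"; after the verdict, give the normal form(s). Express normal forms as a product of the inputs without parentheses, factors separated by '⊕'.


not equal — first x3 ⊕ x4 ⊕ x1 ⊕ x2, second x2 ⊕ x4 ⊕ x1 ⊕ x3


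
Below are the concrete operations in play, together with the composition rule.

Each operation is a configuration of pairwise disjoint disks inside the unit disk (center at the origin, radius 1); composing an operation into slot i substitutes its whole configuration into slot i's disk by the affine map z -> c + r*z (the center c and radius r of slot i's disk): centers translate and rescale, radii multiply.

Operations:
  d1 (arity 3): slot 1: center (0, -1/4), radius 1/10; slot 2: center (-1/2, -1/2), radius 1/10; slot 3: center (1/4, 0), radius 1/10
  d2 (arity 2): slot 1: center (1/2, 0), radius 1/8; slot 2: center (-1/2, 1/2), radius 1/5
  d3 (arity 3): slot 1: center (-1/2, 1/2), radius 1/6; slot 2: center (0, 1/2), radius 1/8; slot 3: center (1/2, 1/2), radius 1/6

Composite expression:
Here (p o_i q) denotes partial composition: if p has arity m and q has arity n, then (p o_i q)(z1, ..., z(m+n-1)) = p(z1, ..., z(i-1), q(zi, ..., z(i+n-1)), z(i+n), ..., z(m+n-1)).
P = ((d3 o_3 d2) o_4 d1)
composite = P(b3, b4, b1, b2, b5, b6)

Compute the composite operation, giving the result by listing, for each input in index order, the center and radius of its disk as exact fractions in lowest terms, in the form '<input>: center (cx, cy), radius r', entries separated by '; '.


b1: center (7/12, 1/2), radius 1/48; b2: center (5/12, 23/40), radius 1/300; b3: center (-1/2, 1/2), radius 1/6; b4: center (0, 1/2), radius 1/8; b5: center (2/5, 17/30), radius 1/300; b6: center (17/40, 7/12), radius 1/300

Below d3, radii multiply path by path; the b-disk centers shift.
tracing b3 down its 1-map path: center (-1/2, 1/2), radius 1/6
tracing b4 down its 1-map path: center (0, 1/2), radius 1/8
tracing b1 down its 2-map path: center (7/12, 1/2), radius 1/48
tracing b2 down its 3-map path: center (5/12, 23/40), radius 1/300
tracing b5 down its 3-map path: center (2/5, 17/30), radius 1/300
tracing b6 down its 3-map path: center (17/40, 7/12), radius 1/300


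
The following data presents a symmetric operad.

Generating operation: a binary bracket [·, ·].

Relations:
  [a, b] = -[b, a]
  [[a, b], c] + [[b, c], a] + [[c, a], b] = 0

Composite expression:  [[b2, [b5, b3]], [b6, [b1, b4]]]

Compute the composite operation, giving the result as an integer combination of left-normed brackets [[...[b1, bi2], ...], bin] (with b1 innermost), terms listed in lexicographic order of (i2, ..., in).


In the tensor algebra, words opening b1 carry the b1-anchored form.
Composite bracket: [[b2, [b5, b3]], [b6, [b1, b4]]]
Each bracket splits as ab - ba, giving 32 signed words (2^5 = 32).
Only words starting with b1 matter:
  the word b1b4b6b2b3b5 carries sign -1 and contributes -[[[[[b1, b4], b6], b2], b3], b5]
  the word b1b4b6b2b5b3 carries sign +1 and contributes +[[[[[b1, b4], b6], b2], b5], b3]
  the word b1b4b6b3b5b2 carries sign +1 and contributes +[[[[[b1, b4], b6], b3], b5], b2]
  the word b1b4b6b5b3b2 carries sign -1 and contributes -[[[[[b1, b4], b6], b5], b3], b2]

-[[[[[b1, b4], b6], b2], b3], b5] + [[[[[b1, b4], b6], b2], b5], b3] + [[[[[b1, b4], b6], b3], b5], b2] - [[[[[b1, b4], b6], b5], b3], b2]


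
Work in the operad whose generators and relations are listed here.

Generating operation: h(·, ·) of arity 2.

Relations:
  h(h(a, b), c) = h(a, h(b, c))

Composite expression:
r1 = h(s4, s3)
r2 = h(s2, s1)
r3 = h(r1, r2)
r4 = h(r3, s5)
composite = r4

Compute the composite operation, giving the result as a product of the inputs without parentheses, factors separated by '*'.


s4 * s3 * s2 * s1 * s5

Associativity of h dissolves the nesting; only the s-input order survives.
h(s4, s3) collapses to s4 * s3
h(s2, s1) collapses to s2 * s1
h(h(s4, s3), h(s2, s1)) collapses to s4 * s3 * s2 * s1
h(h(h(s4, s3), h(s2, s1)), s5) collapses to s4 * s3 * s2 * s1 * s5


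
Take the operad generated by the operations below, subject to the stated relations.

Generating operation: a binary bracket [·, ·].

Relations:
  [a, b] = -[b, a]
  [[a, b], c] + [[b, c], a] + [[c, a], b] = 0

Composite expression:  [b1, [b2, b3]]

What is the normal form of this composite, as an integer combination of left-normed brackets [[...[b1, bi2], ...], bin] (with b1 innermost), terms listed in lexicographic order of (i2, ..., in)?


[[b1, b2], b3] - [[b1, b3], b2]

Antisymmetry and Jacobi reduce to b1-anchored left-normed brackets.
Composite bracket: [b1, [b2, b3]]
Expanding via [a, b] = ab - ba: 4 signed words (2^2 = 4).
Collect the words opening with b1:
  b1b2b3 appears with sign +1, giving the term +[[b1, b2], b3]
  b1b3b2 appears with sign -1, giving the term -[[b1, b3], b2]


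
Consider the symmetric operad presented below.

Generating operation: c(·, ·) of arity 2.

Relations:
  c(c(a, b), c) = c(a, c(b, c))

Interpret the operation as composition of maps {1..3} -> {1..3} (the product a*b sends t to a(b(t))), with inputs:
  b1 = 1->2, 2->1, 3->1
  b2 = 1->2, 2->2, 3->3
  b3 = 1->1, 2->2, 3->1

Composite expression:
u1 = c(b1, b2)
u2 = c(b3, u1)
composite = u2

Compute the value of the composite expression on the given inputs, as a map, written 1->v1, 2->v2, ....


c(b1, b2) = 1->1, 2->1, 3->1
c(b3, c(b1, b2)) = 1->1, 2->1, 3->1

1->1, 2->1, 3->1


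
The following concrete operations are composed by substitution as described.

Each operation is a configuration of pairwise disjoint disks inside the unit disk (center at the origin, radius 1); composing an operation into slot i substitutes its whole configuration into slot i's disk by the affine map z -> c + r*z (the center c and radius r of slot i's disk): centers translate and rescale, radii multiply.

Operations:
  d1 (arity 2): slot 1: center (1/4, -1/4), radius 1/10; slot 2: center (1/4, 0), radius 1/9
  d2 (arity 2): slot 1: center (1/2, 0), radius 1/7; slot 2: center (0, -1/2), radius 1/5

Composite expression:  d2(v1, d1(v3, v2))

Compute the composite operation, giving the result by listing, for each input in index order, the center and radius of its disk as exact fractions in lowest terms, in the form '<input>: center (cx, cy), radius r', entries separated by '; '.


v1: center (1/2, 0), radius 1/7; v2: center (1/20, -1/2), radius 1/45; v3: center (1/20, -11/20), radius 1/50


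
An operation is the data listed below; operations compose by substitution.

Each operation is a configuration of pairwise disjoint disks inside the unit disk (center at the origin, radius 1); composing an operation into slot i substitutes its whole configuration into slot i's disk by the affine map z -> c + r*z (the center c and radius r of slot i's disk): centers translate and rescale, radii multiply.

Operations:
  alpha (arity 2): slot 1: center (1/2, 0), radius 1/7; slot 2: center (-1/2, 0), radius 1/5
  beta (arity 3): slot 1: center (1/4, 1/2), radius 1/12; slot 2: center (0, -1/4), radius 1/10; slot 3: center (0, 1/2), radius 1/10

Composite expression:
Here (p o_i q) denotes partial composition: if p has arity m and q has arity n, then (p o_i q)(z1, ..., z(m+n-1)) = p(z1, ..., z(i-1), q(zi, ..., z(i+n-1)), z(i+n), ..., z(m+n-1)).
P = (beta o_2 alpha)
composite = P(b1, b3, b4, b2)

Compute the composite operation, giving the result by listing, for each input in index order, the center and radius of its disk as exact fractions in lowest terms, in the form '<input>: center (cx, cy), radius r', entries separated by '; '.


Only the slot chain above each b matters under beta; compose those maps.
for b1, the 1-step affine chain lands on center (1/4, 1/2), radius 1/12
for b3, the 2-step affine chain lands on center (1/20, -1/4), radius 1/70
for b4, the 2-step affine chain lands on center (-1/20, -1/4), radius 1/50
for b2, the 1-step affine chain lands on center (0, 1/2), radius 1/10

b1: center (1/4, 1/2), radius 1/12; b2: center (0, 1/2), radius 1/10; b3: center (1/20, -1/4), radius 1/70; b4: center (-1/20, -1/4), radius 1/50


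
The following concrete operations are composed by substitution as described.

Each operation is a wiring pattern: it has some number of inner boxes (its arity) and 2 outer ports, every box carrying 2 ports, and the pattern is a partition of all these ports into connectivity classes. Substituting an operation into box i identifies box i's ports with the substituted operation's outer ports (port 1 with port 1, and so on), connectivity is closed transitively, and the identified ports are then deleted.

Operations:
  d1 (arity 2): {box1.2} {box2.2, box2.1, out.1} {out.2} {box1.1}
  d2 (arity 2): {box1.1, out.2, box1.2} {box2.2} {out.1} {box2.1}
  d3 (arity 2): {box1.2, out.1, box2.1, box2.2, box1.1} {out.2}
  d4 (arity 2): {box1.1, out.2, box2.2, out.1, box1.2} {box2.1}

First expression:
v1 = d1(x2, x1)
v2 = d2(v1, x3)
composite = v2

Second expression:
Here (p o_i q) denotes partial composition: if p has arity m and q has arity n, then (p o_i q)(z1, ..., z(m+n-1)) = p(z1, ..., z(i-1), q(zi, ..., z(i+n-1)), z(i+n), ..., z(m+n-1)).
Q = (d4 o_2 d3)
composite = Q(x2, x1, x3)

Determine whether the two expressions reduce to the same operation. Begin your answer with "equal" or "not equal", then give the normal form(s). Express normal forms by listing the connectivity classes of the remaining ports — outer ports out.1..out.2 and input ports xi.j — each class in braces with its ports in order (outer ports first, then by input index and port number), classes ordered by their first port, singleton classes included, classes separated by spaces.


not equal; first: {out.1} {out.2, x1.1, x1.2} {x2.1} {x2.2} {x3.1} {x3.2}; second: {out.1, out.2, x2.1, x2.2} {x1.1, x1.2, x3.1, x3.2}


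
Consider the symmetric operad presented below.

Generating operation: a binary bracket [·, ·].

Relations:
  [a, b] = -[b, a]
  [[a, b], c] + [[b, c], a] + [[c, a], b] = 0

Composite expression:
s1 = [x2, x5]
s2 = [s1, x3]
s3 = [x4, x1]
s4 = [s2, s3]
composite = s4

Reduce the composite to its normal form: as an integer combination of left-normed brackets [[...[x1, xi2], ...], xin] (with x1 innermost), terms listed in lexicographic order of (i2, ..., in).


[[[[x1, x4], x2], x5], x3] - [[[[x1, x4], x3], x2], x5] + [[[[x1, x4], x3], x5], x2] - [[[[x1, x4], x5], x2], x3]

Left-normed coefficients sit on the x1-initial expansion words.
Composite bracket: [[[x2, x5], x3], [x4, x1]]
Full expansion: 16 signed words from ab - ba (2^4 = 16).
Keep just the words that open with x1:
  sign of x1x4x2x5x3 is +1, so it contributes +[[[[x1, x4], x2], x5], x3]
  sign of x1x4x3x2x5 is -1, so it contributes -[[[[x1, x4], x3], x2], x5]
  sign of x1x4x3x5x2 is +1, so it contributes +[[[[x1, x4], x3], x5], x2]
  sign of x1x4x5x2x3 is -1, so it contributes -[[[[x1, x4], x5], x2], x3]


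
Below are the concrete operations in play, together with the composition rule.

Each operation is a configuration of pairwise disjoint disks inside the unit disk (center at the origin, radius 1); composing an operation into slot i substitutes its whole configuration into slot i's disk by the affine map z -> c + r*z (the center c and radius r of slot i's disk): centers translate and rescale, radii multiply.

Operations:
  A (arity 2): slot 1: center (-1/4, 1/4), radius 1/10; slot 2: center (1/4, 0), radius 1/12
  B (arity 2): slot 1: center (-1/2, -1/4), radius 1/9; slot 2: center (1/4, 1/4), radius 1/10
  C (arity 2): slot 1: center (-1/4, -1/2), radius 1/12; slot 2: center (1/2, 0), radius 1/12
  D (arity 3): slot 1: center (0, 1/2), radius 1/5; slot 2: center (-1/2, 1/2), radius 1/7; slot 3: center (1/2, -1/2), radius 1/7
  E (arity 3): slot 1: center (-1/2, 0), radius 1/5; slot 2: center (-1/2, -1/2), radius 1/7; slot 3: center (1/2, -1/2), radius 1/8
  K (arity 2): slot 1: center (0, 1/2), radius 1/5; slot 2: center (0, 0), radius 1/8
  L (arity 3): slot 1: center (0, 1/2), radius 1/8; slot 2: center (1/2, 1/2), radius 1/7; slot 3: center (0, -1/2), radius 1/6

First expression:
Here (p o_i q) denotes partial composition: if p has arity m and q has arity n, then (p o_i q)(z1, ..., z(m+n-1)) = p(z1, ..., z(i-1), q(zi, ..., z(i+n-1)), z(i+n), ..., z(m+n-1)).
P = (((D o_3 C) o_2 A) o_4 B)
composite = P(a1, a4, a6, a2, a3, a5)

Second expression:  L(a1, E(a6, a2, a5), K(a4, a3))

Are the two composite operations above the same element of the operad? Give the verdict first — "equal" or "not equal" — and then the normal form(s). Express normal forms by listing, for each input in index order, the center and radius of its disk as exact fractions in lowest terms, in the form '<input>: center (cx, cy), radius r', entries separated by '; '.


The first expression reduces to a1: center (0, 1/2), radius 1/5; a2: center (11/24, -193/336), radius 1/756; a3: center (157/336, -191/336), radius 1/840; a4: center (-15/28, 15/28), radius 1/70; a5: center (4/7, -1/2), radius 1/84; a6: center (-13/28, 1/2), radius 1/84
The second expression reduces to a1: center (0, 1/2), radius 1/8; a2: center (3/7, 3/7), radius 1/49; a3: center (0, -1/2), radius 1/48; a4: center (0, -5/12), radius 1/30; a5: center (4/7, 3/7), radius 1/56; a6: center (3/7, 1/2), radius 1/35
No match — not equal.

not equal; the first gives a1: center (0, 1/2), radius 1/5; a2: center (11/24, -193/336), radius 1/756; a3: center (157/336, -191/336), radius 1/840; a4: center (-15/28, 15/28), radius 1/70; a5: center (4/7, -1/2), radius 1/84; a6: center (-13/28, 1/2), radius 1/84 and the second a1: center (0, 1/2), radius 1/8; a2: center (3/7, 3/7), radius 1/49; a3: center (0, -1/2), radius 1/48; a4: center (0, -5/12), radius 1/30; a5: center (4/7, 3/7), radius 1/56; a6: center (3/7, 1/2), radius 1/35


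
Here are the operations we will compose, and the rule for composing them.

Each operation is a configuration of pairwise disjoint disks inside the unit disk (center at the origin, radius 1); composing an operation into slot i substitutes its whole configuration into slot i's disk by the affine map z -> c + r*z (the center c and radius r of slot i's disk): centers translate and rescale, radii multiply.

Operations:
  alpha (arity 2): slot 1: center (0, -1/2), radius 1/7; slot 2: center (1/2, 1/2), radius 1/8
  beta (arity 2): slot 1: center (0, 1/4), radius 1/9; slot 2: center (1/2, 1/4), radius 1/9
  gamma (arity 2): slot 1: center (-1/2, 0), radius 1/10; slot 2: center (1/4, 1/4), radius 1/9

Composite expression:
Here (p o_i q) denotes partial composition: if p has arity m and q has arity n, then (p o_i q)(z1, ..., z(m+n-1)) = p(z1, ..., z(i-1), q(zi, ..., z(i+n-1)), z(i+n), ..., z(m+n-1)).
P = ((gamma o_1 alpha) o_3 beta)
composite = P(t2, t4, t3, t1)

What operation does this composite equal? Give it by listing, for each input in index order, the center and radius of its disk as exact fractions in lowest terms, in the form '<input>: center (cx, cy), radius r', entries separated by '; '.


Affine substitution under gamma: radii multiply and t-centers shift.
input t2: composing its 2 substitution steps yields center (-1/2, -1/20), radius 1/70
input t4: composing its 2 substitution steps yields center (-9/20, 1/20), radius 1/80
input t3: composing its 2 substitution steps yields center (1/4, 5/18), radius 1/81
input t1: composing its 2 substitution steps yields center (11/36, 5/18), radius 1/81

t1: center (11/36, 5/18), radius 1/81; t2: center (-1/2, -1/20), radius 1/70; t3: center (1/4, 5/18), radius 1/81; t4: center (-9/20, 1/20), radius 1/80


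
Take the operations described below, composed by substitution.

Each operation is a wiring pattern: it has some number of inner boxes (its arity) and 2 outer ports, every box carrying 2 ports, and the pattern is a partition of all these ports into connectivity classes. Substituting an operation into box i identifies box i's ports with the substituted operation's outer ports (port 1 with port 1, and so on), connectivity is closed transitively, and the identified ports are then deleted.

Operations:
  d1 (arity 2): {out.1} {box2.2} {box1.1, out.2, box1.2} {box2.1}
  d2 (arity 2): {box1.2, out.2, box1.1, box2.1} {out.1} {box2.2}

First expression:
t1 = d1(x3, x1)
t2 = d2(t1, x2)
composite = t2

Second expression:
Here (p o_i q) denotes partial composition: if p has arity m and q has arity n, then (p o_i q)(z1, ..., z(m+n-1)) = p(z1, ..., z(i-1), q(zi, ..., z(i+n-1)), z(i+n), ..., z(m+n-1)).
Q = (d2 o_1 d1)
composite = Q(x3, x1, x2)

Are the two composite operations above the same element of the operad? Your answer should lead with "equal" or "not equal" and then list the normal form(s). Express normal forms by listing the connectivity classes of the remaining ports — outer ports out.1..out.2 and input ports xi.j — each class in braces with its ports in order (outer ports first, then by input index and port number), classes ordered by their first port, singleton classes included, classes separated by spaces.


equal: each reduces to {out.1} {out.2, x2.1, x3.1, x3.2} {x1.1} {x1.2} {x2.2}


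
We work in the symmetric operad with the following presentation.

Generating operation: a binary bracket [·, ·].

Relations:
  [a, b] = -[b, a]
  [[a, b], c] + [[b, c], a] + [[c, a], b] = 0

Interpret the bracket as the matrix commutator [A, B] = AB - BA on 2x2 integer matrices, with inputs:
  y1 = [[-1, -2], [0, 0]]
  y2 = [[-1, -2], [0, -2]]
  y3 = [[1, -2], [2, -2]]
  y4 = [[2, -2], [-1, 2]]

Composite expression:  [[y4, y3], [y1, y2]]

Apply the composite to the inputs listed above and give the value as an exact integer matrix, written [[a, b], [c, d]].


[y4, y3] = [[-6, 6], [-3, 6]]
[y1, y2] = [[0, 4], [0, 0]]
[[y4, y3], [y1, y2]] = [[12, -48], [0, -12]]

[[12, -48], [0, -12]]


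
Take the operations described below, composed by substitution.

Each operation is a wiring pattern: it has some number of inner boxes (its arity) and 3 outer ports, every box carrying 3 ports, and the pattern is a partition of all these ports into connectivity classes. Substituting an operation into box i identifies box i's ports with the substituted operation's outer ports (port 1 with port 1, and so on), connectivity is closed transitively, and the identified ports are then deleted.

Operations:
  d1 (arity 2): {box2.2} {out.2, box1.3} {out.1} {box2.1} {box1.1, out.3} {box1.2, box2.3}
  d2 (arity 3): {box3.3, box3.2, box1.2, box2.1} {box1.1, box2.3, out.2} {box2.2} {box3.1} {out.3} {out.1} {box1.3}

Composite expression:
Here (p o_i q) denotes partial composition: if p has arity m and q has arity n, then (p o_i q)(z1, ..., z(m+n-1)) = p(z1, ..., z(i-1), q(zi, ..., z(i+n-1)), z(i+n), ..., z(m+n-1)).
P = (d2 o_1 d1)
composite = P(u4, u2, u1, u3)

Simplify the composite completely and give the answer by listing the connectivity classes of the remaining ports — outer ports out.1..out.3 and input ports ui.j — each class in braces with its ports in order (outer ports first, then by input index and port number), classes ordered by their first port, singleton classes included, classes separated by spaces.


{out.1} {out.2, u1.3} {out.3} {u1.1, u3.2, u3.3, u4.3} {u1.2} {u2.1} {u2.2} {u2.3, u4.2} {u3.1} {u4.1}

Connectivity passes through glued d2-boundaries; trace each wire chain.
composing d1 on (u4, u2), with out.j its own outer ports: {out.1} {out.2, u4.3} {out.3, u4.1} {u2.1} {u2.2} {u2.3, u4.2}
composing d2 on (u4, u2, u1, u3), with out.j its own outer ports: {out.1} {out.2, u1.3} {out.3} {u1.1, u3.2, u3.3, u4.3} {u1.2} {u2.1} {u2.2} {u2.3, u4.2} {u3.1} {u4.1}


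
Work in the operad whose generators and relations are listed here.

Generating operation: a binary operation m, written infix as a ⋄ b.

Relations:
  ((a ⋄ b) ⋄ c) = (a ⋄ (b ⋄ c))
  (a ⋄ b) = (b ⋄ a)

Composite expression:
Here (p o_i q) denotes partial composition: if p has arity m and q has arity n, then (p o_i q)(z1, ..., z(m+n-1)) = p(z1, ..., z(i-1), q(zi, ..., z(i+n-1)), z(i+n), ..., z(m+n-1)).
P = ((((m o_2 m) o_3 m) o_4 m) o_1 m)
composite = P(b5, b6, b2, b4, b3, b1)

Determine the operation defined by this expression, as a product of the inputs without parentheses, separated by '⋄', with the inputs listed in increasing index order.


b1 ⋄ b2 ⋄ b3 ⋄ b4 ⋄ b5 ⋄ b6

With m associative and commutative, the b-input set is all that matters.
(b5 ⋄ b6) linearizes to b5 ⋄ b6
(b3 ⋄ b1) linearizes to b3 ⋄ b1
(b4 ⋄ (b3 ⋄ b1)) linearizes to b4 ⋄ b3 ⋄ b1
(b2 ⋄ (b4 ⋄ (b3 ⋄ b1))) linearizes to b2 ⋄ b4 ⋄ b3 ⋄ b1
((b5 ⋄ b6) ⋄ (b2 ⋄ (b4 ⋄ (b3 ⋄ b1)))) linearizes to b5 ⋄ b6 ⋄ b2 ⋄ b4 ⋄ b3 ⋄ b1
the factors in increasing index order: b1 ⋄ b2 ⋄ b3 ⋄ b4 ⋄ b5 ⋄ b6


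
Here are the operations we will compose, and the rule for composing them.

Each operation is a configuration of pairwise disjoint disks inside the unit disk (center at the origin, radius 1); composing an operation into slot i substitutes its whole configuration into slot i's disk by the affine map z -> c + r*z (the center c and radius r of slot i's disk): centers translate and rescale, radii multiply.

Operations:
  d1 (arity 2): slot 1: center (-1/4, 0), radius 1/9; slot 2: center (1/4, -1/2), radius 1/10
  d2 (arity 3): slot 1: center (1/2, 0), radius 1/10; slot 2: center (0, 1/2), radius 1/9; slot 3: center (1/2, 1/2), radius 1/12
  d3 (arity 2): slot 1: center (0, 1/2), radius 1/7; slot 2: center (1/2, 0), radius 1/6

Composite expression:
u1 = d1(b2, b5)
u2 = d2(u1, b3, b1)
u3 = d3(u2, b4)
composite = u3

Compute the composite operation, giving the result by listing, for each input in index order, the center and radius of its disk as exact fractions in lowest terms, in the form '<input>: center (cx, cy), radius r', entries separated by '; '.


b1: center (1/14, 4/7), radius 1/84; b2: center (19/280, 1/2), radius 1/630; b3: center (0, 4/7), radius 1/63; b4: center (1/2, 0), radius 1/6; b5: center (3/40, 69/140), radius 1/700

Nesting under d3 composes maps z -> c + r*z down each b-path.
for b2, the 3-step affine chain lands on center (19/280, 1/2), radius 1/630
for b5, the 3-step affine chain lands on center (3/40, 69/140), radius 1/700
for b3, the 2-step affine chain lands on center (0, 4/7), radius 1/63
for b1, the 2-step affine chain lands on center (1/14, 4/7), radius 1/84
for b4, the 1-step affine chain lands on center (1/2, 0), radius 1/6


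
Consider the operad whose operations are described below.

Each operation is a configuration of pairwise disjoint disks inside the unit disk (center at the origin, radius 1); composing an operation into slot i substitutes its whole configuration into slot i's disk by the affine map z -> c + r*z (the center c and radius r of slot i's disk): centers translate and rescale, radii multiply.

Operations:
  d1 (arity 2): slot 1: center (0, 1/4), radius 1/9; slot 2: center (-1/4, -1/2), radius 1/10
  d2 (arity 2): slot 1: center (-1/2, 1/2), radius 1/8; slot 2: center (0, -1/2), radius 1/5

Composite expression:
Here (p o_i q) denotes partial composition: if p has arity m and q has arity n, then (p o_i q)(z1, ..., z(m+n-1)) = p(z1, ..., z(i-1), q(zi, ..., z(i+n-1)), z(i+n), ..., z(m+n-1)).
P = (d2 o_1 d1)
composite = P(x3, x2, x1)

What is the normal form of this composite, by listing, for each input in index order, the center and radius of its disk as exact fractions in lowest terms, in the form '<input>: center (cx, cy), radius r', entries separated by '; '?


x1: center (0, -1/2), radius 1/5; x2: center (-17/32, 7/16), radius 1/80; x3: center (-1/2, 17/32), radius 1/72


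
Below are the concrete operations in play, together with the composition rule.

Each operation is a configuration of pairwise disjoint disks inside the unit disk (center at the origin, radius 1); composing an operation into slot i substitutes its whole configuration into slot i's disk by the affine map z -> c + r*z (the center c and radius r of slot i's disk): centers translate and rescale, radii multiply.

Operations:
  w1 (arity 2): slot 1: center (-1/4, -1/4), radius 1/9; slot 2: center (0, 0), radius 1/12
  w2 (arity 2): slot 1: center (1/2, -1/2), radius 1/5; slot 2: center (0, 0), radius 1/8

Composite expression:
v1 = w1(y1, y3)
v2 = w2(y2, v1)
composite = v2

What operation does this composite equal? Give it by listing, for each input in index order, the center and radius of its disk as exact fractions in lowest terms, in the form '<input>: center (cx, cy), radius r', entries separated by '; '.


y1: center (-1/32, -1/32), radius 1/72; y2: center (1/2, -1/2), radius 1/5; y3: center (0, 0), radius 1/96

Below w2, radii multiply path by path; the y-disk centers shift.
input y2: composing its 1 substitution step yields center (1/2, -1/2), radius 1/5
input y1: composing its 2 substitution steps yields center (-1/32, -1/32), radius 1/72
input y3: composing its 2 substitution steps yields center (0, 0), radius 1/96


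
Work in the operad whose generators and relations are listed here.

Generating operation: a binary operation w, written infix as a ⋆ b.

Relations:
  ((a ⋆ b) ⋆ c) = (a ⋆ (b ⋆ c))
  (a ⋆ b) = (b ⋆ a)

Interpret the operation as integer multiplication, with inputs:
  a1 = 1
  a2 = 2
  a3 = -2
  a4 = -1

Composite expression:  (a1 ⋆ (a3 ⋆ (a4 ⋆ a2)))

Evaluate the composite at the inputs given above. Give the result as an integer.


4

(a4 ⋆ a2) = -2
(a3 ⋆ (a4 ⋆ a2)) = 4
(a1 ⋆ (a3 ⋆ (a4 ⋆ a2))) = 4


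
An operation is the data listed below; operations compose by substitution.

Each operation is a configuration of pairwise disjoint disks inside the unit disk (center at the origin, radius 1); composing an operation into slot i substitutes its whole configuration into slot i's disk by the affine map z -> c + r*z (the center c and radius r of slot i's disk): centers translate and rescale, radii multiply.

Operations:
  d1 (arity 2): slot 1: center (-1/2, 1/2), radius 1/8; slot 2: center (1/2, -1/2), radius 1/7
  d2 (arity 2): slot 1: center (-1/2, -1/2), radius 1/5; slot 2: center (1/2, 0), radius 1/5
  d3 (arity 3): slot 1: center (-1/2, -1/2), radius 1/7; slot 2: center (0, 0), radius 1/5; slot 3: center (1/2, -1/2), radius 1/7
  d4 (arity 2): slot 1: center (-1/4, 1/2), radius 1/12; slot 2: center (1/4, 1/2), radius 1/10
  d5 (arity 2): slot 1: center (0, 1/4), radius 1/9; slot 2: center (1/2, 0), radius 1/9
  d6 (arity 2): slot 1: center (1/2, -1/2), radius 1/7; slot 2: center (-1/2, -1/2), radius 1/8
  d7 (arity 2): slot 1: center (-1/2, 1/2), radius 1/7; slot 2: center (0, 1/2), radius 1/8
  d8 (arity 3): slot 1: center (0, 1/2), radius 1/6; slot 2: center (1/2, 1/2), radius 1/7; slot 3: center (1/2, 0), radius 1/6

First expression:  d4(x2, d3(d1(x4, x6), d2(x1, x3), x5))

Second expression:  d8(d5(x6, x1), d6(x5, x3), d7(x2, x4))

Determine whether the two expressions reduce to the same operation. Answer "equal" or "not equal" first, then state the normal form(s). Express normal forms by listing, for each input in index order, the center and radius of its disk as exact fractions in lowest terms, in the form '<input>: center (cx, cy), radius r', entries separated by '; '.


not equal; first: x1: center (6/25, 49/100), radius 1/250; x2: center (-1/4, 1/2), radius 1/12; x3: center (13/50, 1/2), radius 1/250; x4: center (27/140, 16/35), radius 1/560; x5: center (3/10, 9/20), radius 1/70; x6: center (29/140, 31/70), radius 1/490; second: x1: center (1/12, 1/2), radius 1/54; x2: center (5/12, 1/12), radius 1/42; x3: center (3/7, 3/7), radius 1/56; x4: center (1/2, 1/12), radius 1/48; x5: center (4/7, 3/7), radius 1/49; x6: center (0, 13/24), radius 1/54

Reducing the first expression gives x1: center (6/25, 49/100), radius 1/250; x2: center (-1/4, 1/2), radius 1/12; x3: center (13/50, 1/2), radius 1/250; x4: center (27/140, 16/35), radius 1/560; x5: center (3/10, 9/20), radius 1/70; x6: center (29/140, 31/70), radius 1/490
Reducing the second expression gives x1: center (1/12, 1/2), radius 1/54; x2: center (5/12, 1/12), radius 1/42; x3: center (3/7, 3/7), radius 1/56; x4: center (1/2, 1/12), radius 1/48; x5: center (4/7, 3/7), radius 1/49; x6: center (0, 13/24), radius 1/54
No match — not equal.


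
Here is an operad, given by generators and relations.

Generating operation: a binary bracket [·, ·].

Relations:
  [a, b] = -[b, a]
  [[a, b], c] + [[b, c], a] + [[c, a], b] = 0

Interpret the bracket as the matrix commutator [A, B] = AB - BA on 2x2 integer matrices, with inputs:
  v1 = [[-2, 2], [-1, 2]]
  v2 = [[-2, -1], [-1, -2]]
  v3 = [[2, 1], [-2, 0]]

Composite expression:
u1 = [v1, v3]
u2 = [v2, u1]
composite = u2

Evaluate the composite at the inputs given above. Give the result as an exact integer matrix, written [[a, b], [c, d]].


[[2, -6], [6, -2]]

[v1, v3] = [[-3, -8], [-10, 3]]
[v2, [v1, v3]] = [[2, -6], [6, -2]]


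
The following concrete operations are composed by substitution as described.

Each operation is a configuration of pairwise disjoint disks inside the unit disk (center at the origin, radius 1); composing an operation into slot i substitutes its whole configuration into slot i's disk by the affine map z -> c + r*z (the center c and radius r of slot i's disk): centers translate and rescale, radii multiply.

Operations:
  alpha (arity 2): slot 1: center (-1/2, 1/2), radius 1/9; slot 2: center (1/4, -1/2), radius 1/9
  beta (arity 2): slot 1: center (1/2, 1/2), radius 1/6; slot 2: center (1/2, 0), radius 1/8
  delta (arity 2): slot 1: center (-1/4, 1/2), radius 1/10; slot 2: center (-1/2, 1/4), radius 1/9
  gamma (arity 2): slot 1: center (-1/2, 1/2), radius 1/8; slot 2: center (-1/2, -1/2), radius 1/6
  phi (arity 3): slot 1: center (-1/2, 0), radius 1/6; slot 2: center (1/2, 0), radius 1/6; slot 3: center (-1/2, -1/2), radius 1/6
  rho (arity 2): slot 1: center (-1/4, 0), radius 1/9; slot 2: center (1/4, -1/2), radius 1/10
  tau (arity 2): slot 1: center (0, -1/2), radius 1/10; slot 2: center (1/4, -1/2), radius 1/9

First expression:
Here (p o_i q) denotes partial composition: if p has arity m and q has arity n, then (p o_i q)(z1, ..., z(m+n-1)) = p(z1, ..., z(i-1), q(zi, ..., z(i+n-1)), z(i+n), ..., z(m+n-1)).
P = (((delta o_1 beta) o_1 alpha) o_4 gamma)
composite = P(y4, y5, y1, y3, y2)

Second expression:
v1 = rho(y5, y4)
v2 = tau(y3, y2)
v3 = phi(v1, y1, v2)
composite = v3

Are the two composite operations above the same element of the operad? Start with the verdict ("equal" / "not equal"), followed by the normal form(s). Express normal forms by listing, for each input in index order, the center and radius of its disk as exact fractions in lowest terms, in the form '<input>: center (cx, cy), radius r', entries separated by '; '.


Normal form of the first expression: y1: center (-1/5, 1/2), radius 1/80; y2: center (-5/9, 7/36), radius 1/54; y3: center (-5/9, 11/36), radius 1/72; y4: center (-5/24, 67/120), radius 1/540; y5: center (-47/240, 13/24), radius 1/540
Normal form of the second expression: y1: center (1/2, 0), radius 1/6; y2: center (-11/24, -7/12), radius 1/54; y3: center (-1/2, -7/12), radius 1/60; y4: center (-11/24, -1/12), radius 1/60; y5: center (-13/24, 0), radius 1/54
Distinct normal forms: not equal.

not equal: they reduce to y1: center (-1/5, 1/2), radius 1/80; y2: center (-5/9, 7/36), radius 1/54; y3: center (-5/9, 11/36), radius 1/72; y4: center (-5/24, 67/120), radius 1/540; y5: center (-47/240, 13/24), radius 1/540 and y1: center (1/2, 0), radius 1/6; y2: center (-11/24, -7/12), radius 1/54; y3: center (-1/2, -7/12), radius 1/60; y4: center (-11/24, -1/12), radius 1/60; y5: center (-13/24, 0), radius 1/54


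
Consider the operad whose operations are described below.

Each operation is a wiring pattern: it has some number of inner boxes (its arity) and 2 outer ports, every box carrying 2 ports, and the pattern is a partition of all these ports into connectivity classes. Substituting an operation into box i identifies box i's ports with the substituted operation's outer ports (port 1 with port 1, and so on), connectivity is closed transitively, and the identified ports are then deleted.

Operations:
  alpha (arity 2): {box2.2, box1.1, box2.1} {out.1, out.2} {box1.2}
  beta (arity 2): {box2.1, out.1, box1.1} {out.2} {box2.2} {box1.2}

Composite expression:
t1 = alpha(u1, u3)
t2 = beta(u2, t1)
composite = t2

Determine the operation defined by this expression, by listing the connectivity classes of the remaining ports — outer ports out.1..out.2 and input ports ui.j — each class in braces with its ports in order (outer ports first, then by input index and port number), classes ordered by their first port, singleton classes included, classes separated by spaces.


{out.1, u2.1} {out.2} {u1.1, u3.1, u3.2} {u1.2} {u2.2}


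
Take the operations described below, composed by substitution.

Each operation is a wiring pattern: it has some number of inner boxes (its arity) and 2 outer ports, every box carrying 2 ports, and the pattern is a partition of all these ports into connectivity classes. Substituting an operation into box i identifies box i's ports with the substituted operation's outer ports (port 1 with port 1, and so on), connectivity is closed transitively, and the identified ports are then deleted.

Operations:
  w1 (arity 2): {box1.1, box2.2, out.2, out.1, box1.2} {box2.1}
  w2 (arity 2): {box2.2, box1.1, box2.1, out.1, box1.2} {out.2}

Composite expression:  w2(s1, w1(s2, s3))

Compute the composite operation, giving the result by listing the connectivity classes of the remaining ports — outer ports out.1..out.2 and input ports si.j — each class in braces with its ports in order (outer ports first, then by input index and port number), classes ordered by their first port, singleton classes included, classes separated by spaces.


{out.1, s1.1, s1.2, s2.1, s2.2, s3.2} {out.2} {s3.1}


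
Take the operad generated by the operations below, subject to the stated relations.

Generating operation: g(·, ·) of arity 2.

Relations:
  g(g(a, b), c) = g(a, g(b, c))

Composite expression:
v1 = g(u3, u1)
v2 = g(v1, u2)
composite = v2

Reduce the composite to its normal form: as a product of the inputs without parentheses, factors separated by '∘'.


u3 ∘ u1 ∘ u2

All parenthesizations of g agree; list the u-inputs left to right.
g(u3, u1) spells out as u3 ∘ u1
g(g(u3, u1), u2) spells out as u3 ∘ u1 ∘ u2


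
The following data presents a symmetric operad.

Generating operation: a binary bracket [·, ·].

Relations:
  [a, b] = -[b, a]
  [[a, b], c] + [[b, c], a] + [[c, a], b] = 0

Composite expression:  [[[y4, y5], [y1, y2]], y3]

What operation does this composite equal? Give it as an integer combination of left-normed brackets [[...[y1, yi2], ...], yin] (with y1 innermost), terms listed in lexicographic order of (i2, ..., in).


-[[[[y1, y2], y4], y5], y3] + [[[[y1, y2], y5], y4], y3]

Antisymmetry and Jacobi reduce to y1-anchored left-normed brackets.
Composite bracket: [[[y4, y5], [y1, y2]], y3]
Each bracket splits as ab - ba, giving 16 signed words (2^4 = 16).
Collect the words opening with y1:
  y1y2y4y5y3 appears with sign -1, giving the term -[[[[y1, y2], y4], y5], y3]
  y1y2y5y4y3 appears with sign +1, giving the term +[[[[y1, y2], y5], y4], y3]


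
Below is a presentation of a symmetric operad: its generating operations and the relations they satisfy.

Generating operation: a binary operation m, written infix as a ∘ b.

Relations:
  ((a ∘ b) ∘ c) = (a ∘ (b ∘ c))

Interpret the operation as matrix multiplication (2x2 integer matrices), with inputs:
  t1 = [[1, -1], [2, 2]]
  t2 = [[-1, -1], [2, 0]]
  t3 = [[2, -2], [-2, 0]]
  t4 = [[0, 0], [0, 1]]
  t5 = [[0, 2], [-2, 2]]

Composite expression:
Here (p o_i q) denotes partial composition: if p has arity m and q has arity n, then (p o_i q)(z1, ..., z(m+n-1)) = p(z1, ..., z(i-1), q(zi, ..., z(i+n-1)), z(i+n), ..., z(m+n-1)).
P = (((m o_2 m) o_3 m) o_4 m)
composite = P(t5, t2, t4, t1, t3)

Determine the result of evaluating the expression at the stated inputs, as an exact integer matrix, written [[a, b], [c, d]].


[[0, 0], [0, -8]]

(t1 ∘ t3) = [[4, -2], [0, -4]]
(t4 ∘ (t1 ∘ t3)) = [[0, 0], [0, -4]]
(t2 ∘ (t4 ∘ (t1 ∘ t3))) = [[0, 4], [0, 0]]
(t5 ∘ (t2 ∘ (t4 ∘ (t1 ∘ t3)))) = [[0, 0], [0, -8]]
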